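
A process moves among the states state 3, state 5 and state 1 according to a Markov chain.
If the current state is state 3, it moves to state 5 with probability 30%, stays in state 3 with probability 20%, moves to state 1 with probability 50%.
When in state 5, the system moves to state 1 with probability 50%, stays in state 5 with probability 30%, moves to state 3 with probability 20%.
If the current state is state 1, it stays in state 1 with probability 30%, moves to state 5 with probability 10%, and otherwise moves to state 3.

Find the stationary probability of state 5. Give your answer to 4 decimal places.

Let the stationary distribution be π with π = πP and π_1 + π_2 + π_3 = 1.
π_1 = 0.2·π_1 + 0.2·π_2 + 0.6·π_3
π_2 = 0.3·π_1 + 0.3·π_2 + 0.1·π_3
Solving with the normalization constraint gives π = (0.3667, 0.2167, 0.4167).
So the stationary probability of state 5 is 0.2167.

0.2167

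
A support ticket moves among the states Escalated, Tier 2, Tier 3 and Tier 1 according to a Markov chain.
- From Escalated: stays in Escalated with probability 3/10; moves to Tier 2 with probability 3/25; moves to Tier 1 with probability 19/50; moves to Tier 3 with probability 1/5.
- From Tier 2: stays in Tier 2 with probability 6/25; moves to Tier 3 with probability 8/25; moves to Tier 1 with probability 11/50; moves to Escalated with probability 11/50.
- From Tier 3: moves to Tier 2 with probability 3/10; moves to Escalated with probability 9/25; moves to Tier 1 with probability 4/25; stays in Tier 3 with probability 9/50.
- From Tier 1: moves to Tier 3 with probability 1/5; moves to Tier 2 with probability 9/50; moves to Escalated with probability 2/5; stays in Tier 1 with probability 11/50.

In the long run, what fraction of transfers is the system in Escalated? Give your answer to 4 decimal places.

0.3231

Let the stationary distribution be π with π = πP and π_1 + π_2 + π_3 + π_4 = 1.
π_1 = 0.3·π_1 + 0.22·π_2 + 0.36·π_3 + 0.4·π_4
π_2 = 0.12·π_1 + 0.24·π_2 + 0.3·π_3 + 0.18·π_4
π_3 = 0.2·π_1 + 0.32·π_2 + 0.18·π_3 + 0.2·π_4
Solving with the normalization constraint gives π = (0.3231, 0.1989, 0.2195, 0.2585).
So the stationary probability of Escalated is 0.3231.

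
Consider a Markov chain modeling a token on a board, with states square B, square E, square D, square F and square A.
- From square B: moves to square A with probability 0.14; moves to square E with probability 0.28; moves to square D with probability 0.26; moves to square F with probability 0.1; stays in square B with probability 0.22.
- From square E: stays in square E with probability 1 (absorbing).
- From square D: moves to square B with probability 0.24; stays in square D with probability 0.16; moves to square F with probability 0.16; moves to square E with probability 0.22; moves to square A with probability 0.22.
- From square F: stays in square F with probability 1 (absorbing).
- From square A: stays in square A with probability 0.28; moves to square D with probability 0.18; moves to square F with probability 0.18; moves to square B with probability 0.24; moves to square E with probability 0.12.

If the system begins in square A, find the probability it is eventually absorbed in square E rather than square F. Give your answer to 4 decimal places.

Let h(s) be the probability of absorption at square E starting from transient state s. Then h(square E) = 1 and h(square F) = 0. By first-step analysis:
h(square B) = 0.22·h(square B) + 0.28·1 + 0.26·h(square D) + 0.1·0 + 0.14·h(square A)
h(square D) = 0.24·h(square B) + 0.22·1 + 0.16·h(square D) + 0.16·0 + 0.22·h(square A)
h(square A) = 0.24·h(square B) + 0.12·1 + 0.18·h(square D) + 0.18·0 + 0.28·h(square A)
Solving: h(square B) = 0.6494, h(square D) = 0.5862, h(square A) = 0.5297.
Starting from square A, the probability is 0.5297.

0.5297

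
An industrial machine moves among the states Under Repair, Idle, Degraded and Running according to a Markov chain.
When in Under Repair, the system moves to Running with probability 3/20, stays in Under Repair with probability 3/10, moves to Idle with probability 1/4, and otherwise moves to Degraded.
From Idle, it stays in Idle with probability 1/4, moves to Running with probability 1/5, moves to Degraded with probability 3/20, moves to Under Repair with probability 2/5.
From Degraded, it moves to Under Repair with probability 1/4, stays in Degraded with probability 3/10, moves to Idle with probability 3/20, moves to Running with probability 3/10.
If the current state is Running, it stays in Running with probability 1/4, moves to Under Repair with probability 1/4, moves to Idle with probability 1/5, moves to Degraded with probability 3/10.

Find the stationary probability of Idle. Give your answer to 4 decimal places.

Let the stationary distribution be π with π = πP and π_1 + π_2 + π_3 + π_4 = 1.
π_1 = 0.3·π_1 + 0.4·π_2 + 0.25·π_3 + 0.25·π_4
π_2 = 0.25·π_1 + 0.25·π_2 + 0.15·π_3 + 0.2·π_4
π_3 = 0.3·π_1 + 0.15·π_2 + 0.3·π_3 + 0.3·π_4
Solving with the normalization constraint gives π = (0.2966, 0.2120, 0.2682, 0.2231).
So the stationary probability of Idle is 0.2120.

0.2120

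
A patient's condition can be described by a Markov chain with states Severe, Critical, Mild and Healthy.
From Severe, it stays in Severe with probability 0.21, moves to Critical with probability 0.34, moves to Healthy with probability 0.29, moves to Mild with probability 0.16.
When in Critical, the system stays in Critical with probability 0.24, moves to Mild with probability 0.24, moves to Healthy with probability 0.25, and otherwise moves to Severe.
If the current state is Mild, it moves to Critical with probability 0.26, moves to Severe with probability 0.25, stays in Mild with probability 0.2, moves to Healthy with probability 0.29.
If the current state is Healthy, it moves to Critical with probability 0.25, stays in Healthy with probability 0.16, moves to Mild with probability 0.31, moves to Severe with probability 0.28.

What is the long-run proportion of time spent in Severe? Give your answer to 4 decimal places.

0.2527

Let the stationary distribution be π with π = πP and π_1 + π_2 + π_3 + π_4 = 1.
π_1 = 0.21·π_1 + 0.27·π_2 + 0.25·π_3 + 0.28·π_4
π_2 = 0.34·π_1 + 0.24·π_2 + 0.26·π_3 + 0.25·π_4
π_3 = 0.16·π_1 + 0.24·π_2 + 0.2·π_3 + 0.31·π_4
Solving with the normalization constraint gives π = (0.2527, 0.2723, 0.2280, 0.2470).
So the stationary probability of Severe is 0.2527.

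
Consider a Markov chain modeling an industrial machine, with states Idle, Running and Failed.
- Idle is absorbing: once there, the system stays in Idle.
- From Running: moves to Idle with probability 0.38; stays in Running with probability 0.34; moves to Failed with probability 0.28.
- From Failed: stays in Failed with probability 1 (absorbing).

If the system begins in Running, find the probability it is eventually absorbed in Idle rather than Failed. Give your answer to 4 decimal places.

Let h(s) be the probability of absorption at Idle starting from transient state s. Then h(Idle) = 1 and h(Failed) = 0. By first-step analysis:
h(Running) = 0.38·1 + 0.34·h(Running) + 0.28·0
Solving: h(Running) = 0.5758.
Starting from Running, the probability is 0.5758.

0.5758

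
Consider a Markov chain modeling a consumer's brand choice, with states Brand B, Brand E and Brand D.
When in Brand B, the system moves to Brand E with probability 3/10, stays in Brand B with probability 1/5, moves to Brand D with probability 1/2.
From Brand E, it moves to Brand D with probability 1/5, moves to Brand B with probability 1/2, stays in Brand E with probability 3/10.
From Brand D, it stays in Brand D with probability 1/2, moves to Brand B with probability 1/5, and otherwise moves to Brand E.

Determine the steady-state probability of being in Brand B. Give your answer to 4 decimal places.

Let the stationary distribution be π with π = πP and π_1 + π_2 + π_3 = 1.
π_1 = 0.2·π_1 + 0.5·π_2 + 0.2·π_3
π_2 = 0.3·π_1 + 0.3·π_2 + 0.3·π_3
Solving with the normalization constraint gives π = (0.2900, 0.3000, 0.4100).
So the stationary probability of Brand B is 0.2900.

0.2900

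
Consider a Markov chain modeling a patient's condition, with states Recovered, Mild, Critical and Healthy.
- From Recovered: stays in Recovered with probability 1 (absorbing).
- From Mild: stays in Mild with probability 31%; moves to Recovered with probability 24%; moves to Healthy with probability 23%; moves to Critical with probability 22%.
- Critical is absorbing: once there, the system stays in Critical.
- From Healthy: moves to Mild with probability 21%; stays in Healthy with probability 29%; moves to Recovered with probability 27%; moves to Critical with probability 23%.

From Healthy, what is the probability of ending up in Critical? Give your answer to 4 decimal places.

0.4640

Let h(s) be the probability of absorption at Critical starting from transient state s. Then h(Critical) = 1 and h(Recovered) = 0. By first-step analysis:
h(Mild) = 0.24·0 + 0.31·h(Mild) + 0.22·1 + 0.23·h(Healthy)
h(Healthy) = 0.27·0 + 0.21·h(Mild) + 0.23·1 + 0.29·h(Healthy)
Solving: h(Mild) = 0.4735, h(Healthy) = 0.4640.
Starting from Healthy, the probability is 0.4640.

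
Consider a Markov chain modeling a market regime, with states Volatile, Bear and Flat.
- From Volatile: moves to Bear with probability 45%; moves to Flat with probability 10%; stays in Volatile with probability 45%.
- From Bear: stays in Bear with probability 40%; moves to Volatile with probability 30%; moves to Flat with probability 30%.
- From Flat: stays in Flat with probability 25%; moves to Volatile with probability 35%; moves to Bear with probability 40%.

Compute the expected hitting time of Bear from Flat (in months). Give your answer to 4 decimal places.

Let t(s) be the expected number of months to first reach Bear from state s, with t(Bear) = 0. Conditioning on the first month:
t(Volatile) = 1 + 0.45·t(Volatile) + 0.1·t(Flat)
t(Flat) = 1 + 0.35·t(Volatile) + 0.25·t(Flat)
Solving: t(Volatile) = 2.2517, t(Flat) = 2.3841.
Expected months from Flat to Bear: 2.3841.

2.3841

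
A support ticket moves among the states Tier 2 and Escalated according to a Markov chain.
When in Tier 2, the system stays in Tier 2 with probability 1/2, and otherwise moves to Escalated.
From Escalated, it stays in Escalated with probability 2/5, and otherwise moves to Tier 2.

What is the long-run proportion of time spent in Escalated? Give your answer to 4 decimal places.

Let the stationary distribution be π with π = πP and π_1 + π_2 = 1.
π_1 = 0.5·π_1 + 0.6·π_2
Solving with the normalization constraint gives π = (0.5455, 0.4545).
So the stationary probability of Escalated is 0.4545.

0.4545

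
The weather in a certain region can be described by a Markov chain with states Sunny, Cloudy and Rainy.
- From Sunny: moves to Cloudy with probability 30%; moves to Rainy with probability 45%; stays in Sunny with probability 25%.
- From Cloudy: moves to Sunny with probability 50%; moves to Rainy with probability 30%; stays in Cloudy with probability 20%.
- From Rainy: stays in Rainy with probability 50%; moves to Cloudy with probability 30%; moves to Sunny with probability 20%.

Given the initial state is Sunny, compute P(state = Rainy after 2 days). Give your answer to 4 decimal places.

0.4275

Sum over the intermediate state after 1 day:
P = P(Sunny→Sunny)·P(Sunny→Rainy) + P(Sunny→Cloudy)·P(Cloudy→Rainy) + P(Sunny→Rainy)·P(Rainy→Rainy)
  = 0.25×0.45 + 0.3×0.3 + 0.45×0.5
  = 0.1125 + 0.0900 + 0.2250 = 0.4275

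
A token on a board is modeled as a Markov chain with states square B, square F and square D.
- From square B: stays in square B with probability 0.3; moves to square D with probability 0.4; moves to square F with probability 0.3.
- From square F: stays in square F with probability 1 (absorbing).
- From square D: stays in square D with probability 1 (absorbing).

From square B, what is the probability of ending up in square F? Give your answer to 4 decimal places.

Let h(s) be the probability of absorption at square F starting from transient state s. Then h(square F) = 1 and h(square D) = 0. By first-step analysis:
h(square B) = 0.3·h(square B) + 0.3·1 + 0.4·0
Solving: h(square B) = 0.4286.
Starting from square B, the probability is 0.4286.

0.4286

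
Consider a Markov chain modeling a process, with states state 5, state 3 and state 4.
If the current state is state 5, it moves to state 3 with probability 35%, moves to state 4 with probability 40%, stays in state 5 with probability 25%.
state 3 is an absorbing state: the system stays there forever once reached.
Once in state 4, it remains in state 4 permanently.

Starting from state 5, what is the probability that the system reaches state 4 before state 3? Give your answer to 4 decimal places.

0.5333

Let h(s) be the probability of absorption at state 4 starting from transient state s. Then h(state 4) = 1 and h(state 3) = 0. By first-step analysis:
h(state 5) = 0.25·h(state 5) + 0.35·0 + 0.4·1
Solving: h(state 5) = 0.5333.
Starting from state 5, the probability is 0.5333.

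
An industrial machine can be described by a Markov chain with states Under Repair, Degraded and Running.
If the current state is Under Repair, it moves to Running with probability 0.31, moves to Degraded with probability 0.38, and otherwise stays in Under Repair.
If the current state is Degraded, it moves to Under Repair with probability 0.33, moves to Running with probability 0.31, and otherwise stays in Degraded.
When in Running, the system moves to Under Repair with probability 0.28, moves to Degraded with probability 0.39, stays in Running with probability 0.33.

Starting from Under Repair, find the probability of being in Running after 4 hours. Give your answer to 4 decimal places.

0.3163

Propagate the distribution vector 4 hours from Under Repair.
After 0 hours: (1.0000, 0.0000, 0.0000)
After 1 hour: (0.3100, 0.3800, 0.3100)
After 2 hours: (0.3083, 0.3755, 0.3162)
After 3 hours: (0.3080, 0.3757, 0.3163)
After 4 hours: (0.3080, 0.3757, 0.3163)
P(in Running after 4 hours) = 0.3163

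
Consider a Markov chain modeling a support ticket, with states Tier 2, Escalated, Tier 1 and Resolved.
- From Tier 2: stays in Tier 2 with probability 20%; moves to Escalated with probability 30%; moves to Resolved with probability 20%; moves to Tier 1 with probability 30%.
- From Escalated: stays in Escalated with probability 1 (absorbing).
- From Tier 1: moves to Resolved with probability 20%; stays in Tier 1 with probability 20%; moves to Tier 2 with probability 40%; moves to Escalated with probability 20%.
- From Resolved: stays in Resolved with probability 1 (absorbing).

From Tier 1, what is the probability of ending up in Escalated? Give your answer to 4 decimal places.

Let h(s) be the probability of absorption at Escalated starting from transient state s. Then h(Escalated) = 1 and h(Resolved) = 0. By first-step analysis:
h(Tier 2) = 0.2·h(Tier 2) + 0.3·1 + 0.3·h(Tier 1) + 0.2·0
h(Tier 1) = 0.4·h(Tier 2) + 0.2·1 + 0.2·h(Tier 1) + 0.2·0
Solving: h(Tier 2) = 0.5769, h(Tier 1) = 0.5385.
Starting from Tier 1, the probability is 0.5385.

0.5385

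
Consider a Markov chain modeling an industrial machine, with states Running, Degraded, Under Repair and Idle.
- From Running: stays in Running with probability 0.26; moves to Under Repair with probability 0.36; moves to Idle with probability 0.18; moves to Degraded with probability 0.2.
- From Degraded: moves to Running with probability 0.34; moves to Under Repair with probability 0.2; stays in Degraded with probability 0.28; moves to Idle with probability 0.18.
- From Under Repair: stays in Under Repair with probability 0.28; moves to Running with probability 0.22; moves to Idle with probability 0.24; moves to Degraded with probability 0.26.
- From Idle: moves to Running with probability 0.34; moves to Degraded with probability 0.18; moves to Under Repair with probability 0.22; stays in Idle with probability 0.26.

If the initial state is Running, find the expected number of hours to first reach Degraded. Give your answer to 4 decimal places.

4.6726

Let t(s) be the expected number of hours to first reach Degraded from state s, with t(Degraded) = 0. Conditioning on the first hour:
t(Running) = 1 + 0.26·t(Running) + 0.36·t(Under Repair) + 0.18·t(Idle)
t(Under Repair) = 1 + 0.22·t(Running) + 0.28·t(Under Repair) + 0.24·t(Idle)
t(Idle) = 1 + 0.34·t(Running) + 0.22·t(Under Repair) + 0.26·t(Idle)
Solving: t(Running) = 4.6726, t(Under Repair) = 4.4208, t(Idle) = 4.8125.
Expected hours from Running to Degraded: 4.6726.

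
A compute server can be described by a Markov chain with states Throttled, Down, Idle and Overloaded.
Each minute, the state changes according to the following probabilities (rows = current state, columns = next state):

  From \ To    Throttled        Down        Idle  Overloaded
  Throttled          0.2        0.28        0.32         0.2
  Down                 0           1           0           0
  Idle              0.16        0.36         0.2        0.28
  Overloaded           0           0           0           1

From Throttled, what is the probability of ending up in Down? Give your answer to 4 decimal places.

0.5761

Let h(s) be the probability of absorption at Down starting from transient state s. Then h(Down) = 1 and h(Overloaded) = 0. By first-step analysis:
h(Throttled) = 0.2·h(Throttled) + 0.28·1 + 0.32·h(Idle) + 0.2·0
h(Idle) = 0.16·h(Throttled) + 0.36·1 + 0.2·h(Idle) + 0.28·0
Solving: h(Throttled) = 0.5761, h(Idle) = 0.5652.
Starting from Throttled, the probability is 0.5761.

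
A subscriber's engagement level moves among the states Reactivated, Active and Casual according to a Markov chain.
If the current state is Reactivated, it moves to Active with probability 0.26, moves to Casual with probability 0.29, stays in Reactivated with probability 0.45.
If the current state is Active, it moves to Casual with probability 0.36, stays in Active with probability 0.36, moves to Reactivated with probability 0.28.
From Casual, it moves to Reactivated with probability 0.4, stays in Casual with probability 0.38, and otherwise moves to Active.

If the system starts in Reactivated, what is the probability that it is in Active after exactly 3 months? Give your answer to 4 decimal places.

0.2741

Propagate the distribution vector 3 months from Reactivated.
After 0 months: (1.0000, 0.0000, 0.0000)
After 1 month: (0.4500, 0.2600, 0.2900)
After 2 months: (0.3913, 0.2744, 0.3343)
After 3 months: (0.3866, 0.2741, 0.3393)
P(in Active after 3 months) = 0.2741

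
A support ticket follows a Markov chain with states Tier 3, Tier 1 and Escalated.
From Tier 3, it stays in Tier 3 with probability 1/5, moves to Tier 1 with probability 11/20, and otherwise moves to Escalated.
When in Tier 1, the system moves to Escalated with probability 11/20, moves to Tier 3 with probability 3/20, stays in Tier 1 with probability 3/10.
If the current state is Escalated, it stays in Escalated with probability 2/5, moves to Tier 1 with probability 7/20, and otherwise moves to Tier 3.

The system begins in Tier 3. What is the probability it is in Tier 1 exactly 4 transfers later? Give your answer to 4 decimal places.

Propagate the distribution vector 4 transfers from Tier 3.
After 0 transfers: (1.0000, 0.0000, 0.0000)
After 1 transfer: (0.2000, 0.5500, 0.2500)
After 2 transfers: (0.1850, 0.3625, 0.4525)
After 3 transfers: (0.2045, 0.3689, 0.4266)
After 4 transfers: (0.2029, 0.3725, 0.4247)
P(in Tier 1 after 4 transfers) = 0.3725

0.3725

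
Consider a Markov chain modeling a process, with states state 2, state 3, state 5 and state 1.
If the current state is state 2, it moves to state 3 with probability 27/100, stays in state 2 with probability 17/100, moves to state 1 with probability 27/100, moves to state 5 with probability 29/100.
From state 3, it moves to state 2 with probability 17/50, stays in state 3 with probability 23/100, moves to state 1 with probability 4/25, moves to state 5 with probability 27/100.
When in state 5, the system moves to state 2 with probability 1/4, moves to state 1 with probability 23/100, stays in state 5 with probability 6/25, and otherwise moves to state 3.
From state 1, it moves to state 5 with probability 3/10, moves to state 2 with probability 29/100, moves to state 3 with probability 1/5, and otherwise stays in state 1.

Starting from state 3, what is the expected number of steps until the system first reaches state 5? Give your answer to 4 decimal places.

3.5502

Let t(s) be the expected number of steps to first reach state 5 from state s, with t(state 5) = 0. Conditioning on the first step:
t(state 2) = 1 + 0.17·t(state 2) + 0.27·t(state 3) + 0.27·t(state 1)
t(state 3) = 1 + 0.34·t(state 2) + 0.23·t(state 3) + 0.16·t(state 1)
t(state 1) = 1 + 0.29·t(state 2) + 0.2·t(state 3) + 0.21·t(state 1)
Solving: t(state 2) = 3.4793, t(state 3) = 3.5502, t(state 1) = 3.4418.
Expected steps from state 3 to state 5: 3.5502.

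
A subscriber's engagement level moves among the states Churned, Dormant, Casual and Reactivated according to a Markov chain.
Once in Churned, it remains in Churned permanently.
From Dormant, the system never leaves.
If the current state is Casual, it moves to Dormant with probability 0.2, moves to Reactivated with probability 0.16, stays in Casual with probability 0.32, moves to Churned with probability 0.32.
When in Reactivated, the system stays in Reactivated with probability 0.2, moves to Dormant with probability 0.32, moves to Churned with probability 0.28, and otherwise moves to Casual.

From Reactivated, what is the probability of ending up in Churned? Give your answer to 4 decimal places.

0.4969

Let h(s) be the probability of absorption at Churned starting from transient state s. Then h(Churned) = 1 and h(Dormant) = 0. By first-step analysis:
h(Casual) = 0.32·1 + 0.2·0 + 0.32·h(Casual) + 0.16·h(Reactivated)
h(Reactivated) = 0.28·1 + 0.32·0 + 0.2·h(Casual) + 0.2·h(Reactivated)
Solving: h(Casual) = 0.5875, h(Reactivated) = 0.4969.
Starting from Reactivated, the probability is 0.4969.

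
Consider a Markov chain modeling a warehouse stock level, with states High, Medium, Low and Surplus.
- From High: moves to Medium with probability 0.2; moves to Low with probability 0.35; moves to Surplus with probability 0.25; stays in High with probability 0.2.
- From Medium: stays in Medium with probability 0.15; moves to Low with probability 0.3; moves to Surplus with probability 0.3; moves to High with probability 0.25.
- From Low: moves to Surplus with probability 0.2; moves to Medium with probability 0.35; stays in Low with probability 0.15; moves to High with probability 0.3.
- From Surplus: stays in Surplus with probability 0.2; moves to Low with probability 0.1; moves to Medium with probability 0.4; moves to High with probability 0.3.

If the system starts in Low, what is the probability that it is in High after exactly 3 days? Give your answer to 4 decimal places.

0.2625

Propagate the distribution vector 3 days from Low.
After 0 days: (0.0000, 0.0000, 1.0000, 0.0000)
After 1 day: (0.3000, 0.3500, 0.1500, 0.2000)
After 2 days: (0.2525, 0.2450, 0.2525, 0.2500)
After 3 days: (0.2625, 0.2756, 0.2248, 0.2371)
P(in High after 3 days) = 0.2625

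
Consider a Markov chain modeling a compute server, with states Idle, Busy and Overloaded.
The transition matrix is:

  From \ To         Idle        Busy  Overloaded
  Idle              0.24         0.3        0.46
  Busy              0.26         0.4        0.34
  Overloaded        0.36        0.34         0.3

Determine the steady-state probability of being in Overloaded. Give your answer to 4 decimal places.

Let the stationary distribution be π with π = πP and π_1 + π_2 + π_3 = 1.
π_1 = 0.24·π_1 + 0.26·π_2 + 0.36·π_3
π_2 = 0.3·π_1 + 0.4·π_2 + 0.34·π_3
Solving with the normalization constraint gives π = (0.2902, 0.3494, 0.3604).
So the stationary probability of Overloaded is 0.3604.

0.3604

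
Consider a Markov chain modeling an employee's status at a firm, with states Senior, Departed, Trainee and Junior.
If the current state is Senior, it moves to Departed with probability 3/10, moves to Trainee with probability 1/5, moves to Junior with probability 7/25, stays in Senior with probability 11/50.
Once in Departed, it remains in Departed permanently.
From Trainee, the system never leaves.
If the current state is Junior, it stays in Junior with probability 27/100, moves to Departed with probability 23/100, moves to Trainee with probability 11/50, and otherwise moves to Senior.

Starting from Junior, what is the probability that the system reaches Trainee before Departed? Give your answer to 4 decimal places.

Let h(s) be the probability of absorption at Trainee starting from transient state s. Then h(Trainee) = 1 and h(Departed) = 0. By first-step analysis:
h(Senior) = 0.22·h(Senior) + 0.3·0 + 0.2·1 + 0.28·h(Junior)
h(Junior) = 0.28·h(Senior) + 0.23·0 + 0.22·1 + 0.27·h(Junior)
Solving: h(Senior) = 0.4228, h(Junior) = 0.4635.
Starting from Junior, the probability is 0.4635.

0.4635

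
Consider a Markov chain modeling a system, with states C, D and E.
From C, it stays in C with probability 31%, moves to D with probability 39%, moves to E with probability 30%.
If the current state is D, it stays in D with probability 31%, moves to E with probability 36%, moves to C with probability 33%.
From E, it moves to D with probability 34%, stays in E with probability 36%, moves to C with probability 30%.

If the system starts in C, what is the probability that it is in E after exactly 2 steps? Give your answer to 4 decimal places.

0.3414

Sum over the intermediate state after 1 step:
P = P(C→C)·P(C→E) + P(C→D)·P(D→E) + P(C→E)·P(E→E)
  = 0.31×0.3 + 0.39×0.36 + 0.3×0.36
  = 0.0930 + 0.1404 + 0.1080 = 0.3414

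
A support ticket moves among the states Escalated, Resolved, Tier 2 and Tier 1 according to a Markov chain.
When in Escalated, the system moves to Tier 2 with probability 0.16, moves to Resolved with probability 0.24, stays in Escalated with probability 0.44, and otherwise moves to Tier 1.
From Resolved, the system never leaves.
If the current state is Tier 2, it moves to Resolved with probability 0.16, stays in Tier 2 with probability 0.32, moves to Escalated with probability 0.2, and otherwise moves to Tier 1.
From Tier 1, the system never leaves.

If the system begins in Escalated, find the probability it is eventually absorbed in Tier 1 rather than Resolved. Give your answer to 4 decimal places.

Let h(s) be the probability of absorption at Tier 1 starting from transient state s. Then h(Tier 1) = 1 and h(Resolved) = 0. By first-step analysis:
h(Escalated) = 0.44·h(Escalated) + 0.24·0 + 0.16·h(Tier 2) + 0.16·1
h(Tier 2) = 0.2·h(Escalated) + 0.16·0 + 0.32·h(Tier 2) + 0.32·1
Solving: h(Escalated) = 0.4587, h(Tier 2) = 0.6055.
Starting from Escalated, the probability is 0.4587.

0.4587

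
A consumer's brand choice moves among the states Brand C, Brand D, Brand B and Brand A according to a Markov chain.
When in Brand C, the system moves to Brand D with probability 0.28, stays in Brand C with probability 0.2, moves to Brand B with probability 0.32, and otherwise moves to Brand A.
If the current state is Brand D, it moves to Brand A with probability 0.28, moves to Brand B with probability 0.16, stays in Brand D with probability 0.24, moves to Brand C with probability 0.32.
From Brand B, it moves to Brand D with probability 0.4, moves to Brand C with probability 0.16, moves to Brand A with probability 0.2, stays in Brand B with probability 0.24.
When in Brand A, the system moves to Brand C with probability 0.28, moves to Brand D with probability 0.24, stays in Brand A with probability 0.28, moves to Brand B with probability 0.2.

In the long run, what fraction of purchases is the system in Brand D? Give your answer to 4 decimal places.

Let the stationary distribution be π with π = πP and π_1 + π_2 + π_3 + π_4 = 1.
π_1 = 0.2·π_1 + 0.32·π_2 + 0.16·π_3 + 0.28·π_4
π_2 = 0.28·π_1 + 0.24·π_2 + 0.4·π_3 + 0.24·π_4
π_3 = 0.32·π_1 + 0.16·π_2 + 0.24·π_3 + 0.2·π_4
Solving with the normalization constraint gives π = (0.2446, 0.2861, 0.2270, 0.2423).
So the stationary probability of Brand D is 0.2861.

0.2861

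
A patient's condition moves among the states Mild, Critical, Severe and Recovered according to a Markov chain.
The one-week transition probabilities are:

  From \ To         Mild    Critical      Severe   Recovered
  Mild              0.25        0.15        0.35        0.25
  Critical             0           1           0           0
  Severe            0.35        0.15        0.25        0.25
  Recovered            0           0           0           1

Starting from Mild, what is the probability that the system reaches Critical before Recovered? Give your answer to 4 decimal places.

0.3750

Let h(s) be the probability of absorption at Critical starting from transient state s. Then h(Critical) = 1 and h(Recovered) = 0. By first-step analysis:
h(Mild) = 0.25·h(Mild) + 0.15·1 + 0.35·h(Severe) + 0.25·0
h(Severe) = 0.35·h(Mild) + 0.15·1 + 0.25·h(Severe) + 0.25·0
Solving: h(Mild) = 0.3750, h(Severe) = 0.3750.
Starting from Mild, the probability is 0.3750.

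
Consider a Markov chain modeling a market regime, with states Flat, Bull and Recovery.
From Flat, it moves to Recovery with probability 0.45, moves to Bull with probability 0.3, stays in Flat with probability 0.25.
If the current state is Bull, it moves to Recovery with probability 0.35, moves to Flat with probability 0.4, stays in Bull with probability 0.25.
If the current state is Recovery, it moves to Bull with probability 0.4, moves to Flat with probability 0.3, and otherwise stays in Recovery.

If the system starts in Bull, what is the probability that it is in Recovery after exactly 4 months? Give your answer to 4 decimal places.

Propagate the distribution vector 4 months from Bull.
After 0 months: (0.0000, 1.0000, 0.0000)
After 1 month: (0.4000, 0.2500, 0.3500)
After 2 months: (0.3050, 0.3225, 0.3725)
After 3 months: (0.3170, 0.3211, 0.3619)
After 4 months: (0.3163, 0.3201, 0.3636)
P(in Recovery after 4 months) = 0.3636

0.3636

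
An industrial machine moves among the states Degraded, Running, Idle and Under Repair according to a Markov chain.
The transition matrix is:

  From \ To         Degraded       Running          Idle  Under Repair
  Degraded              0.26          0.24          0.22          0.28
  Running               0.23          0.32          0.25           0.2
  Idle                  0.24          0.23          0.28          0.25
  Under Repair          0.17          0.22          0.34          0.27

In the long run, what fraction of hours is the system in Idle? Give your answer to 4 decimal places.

Let the stationary distribution be π with π = πP and π_1 + π_2 + π_3 + π_4 = 1.
π_1 = 0.26·π_1 + 0.23·π_2 + 0.24·π_3 + 0.17·π_4
π_2 = 0.24·π_1 + 0.32·π_2 + 0.23·π_3 + 0.22·π_4
π_3 = 0.22·π_1 + 0.25·π_2 + 0.28·π_3 + 0.34·π_4
Solving with the normalization constraint gives π = (0.2245, 0.2525, 0.2739, 0.2491).
So the stationary probability of Idle is 0.2739.

0.2739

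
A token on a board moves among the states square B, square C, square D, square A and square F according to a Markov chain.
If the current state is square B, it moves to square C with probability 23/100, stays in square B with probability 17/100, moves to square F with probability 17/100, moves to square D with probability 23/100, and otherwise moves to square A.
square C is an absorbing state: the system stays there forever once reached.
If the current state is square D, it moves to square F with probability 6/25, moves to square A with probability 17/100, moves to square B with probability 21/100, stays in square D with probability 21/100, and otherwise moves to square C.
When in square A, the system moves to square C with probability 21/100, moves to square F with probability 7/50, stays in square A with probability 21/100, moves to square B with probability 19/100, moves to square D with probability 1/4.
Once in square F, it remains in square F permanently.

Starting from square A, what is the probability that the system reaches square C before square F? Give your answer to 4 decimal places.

Let h(s) be the probability of absorption at square C starting from transient state s. Then h(square C) = 1 and h(square F) = 0. By first-step analysis:
h(square B) = 0.17·h(square B) + 0.23·1 + 0.23·h(square D) + 0.2·h(square A) + 0.17·0
h(square D) = 0.21·h(square B) + 0.17·1 + 0.21·h(square D) + 0.17·h(square A) + 0.24·0
h(square A) = 0.19·h(square B) + 0.21·1 + 0.25·h(square D) + 0.21·h(square A) + 0.14·0
Solving: h(square B) = 0.5409, h(square D) = 0.4766, h(square A) = 0.5468.
Starting from square A, the probability is 0.5468.

0.5468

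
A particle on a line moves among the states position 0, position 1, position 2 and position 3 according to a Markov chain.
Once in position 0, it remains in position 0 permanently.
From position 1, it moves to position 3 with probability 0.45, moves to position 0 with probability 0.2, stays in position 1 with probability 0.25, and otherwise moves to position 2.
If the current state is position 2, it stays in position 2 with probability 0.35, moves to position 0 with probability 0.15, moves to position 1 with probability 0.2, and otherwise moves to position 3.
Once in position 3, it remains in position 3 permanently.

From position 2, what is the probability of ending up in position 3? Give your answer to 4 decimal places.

0.6738

Let h(s) be the probability of absorption at position 3 starting from transient state s. Then h(position 3) = 1 and h(position 0) = 0. By first-step analysis:
h(position 1) = 0.2·0 + 0.25·h(position 1) + 0.1·h(position 2) + 0.45·1
h(position 2) = 0.15·0 + 0.2·h(position 1) + 0.35·h(position 2) + 0.3·1
Solving: h(position 1) = 0.6898, h(position 2) = 0.6738.
Starting from position 2, the probability is 0.6738.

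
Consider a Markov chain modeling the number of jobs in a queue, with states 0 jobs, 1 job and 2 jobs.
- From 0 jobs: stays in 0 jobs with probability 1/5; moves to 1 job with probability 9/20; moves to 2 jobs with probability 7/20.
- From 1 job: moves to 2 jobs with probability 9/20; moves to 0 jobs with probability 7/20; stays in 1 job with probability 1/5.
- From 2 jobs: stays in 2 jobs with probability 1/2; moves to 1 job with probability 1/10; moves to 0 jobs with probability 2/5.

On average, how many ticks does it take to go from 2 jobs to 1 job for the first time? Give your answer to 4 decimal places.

4.6154

Let t(s) be the expected number of ticks to first reach 1 job from state s, with t(1 job) = 0. Conditioning on the first tick:
t(0 jobs) = 1 + 0.2·t(0 jobs) + 0.35·t(2 jobs)
t(2 jobs) = 1 + 0.4·t(0 jobs) + 0.5·t(2 jobs)
Solving: t(0 jobs) = 3.2692, t(2 jobs) = 4.6154.
Expected ticks from 2 jobs to 1 job: 4.6154.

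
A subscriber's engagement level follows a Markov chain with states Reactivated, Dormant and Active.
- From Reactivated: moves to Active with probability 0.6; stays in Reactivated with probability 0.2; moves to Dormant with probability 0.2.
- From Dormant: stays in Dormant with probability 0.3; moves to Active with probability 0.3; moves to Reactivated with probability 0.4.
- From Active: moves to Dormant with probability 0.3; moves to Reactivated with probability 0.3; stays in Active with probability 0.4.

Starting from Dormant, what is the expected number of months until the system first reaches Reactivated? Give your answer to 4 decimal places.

Let t(s) be the expected number of months to first reach Reactivated from state s, with t(Reactivated) = 0. Conditioning on the first month:
t(Dormant) = 1 + 0.3·t(Dormant) + 0.3·t(Active)
t(Active) = 1 + 0.3·t(Dormant) + 0.4·t(Active)
Solving: t(Dormant) = 2.7273, t(Active) = 3.0303.
Expected months from Dormant to Reactivated: 2.7273.

2.7273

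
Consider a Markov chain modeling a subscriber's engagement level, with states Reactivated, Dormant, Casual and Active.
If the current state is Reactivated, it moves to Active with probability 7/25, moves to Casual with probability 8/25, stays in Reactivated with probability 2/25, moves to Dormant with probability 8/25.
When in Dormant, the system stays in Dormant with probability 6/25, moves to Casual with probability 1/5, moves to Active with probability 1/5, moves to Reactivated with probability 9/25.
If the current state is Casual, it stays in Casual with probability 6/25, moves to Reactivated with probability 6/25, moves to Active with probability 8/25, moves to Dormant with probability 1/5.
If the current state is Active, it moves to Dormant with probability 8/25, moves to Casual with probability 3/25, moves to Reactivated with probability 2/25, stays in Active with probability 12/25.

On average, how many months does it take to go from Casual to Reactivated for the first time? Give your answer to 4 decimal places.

Let t(s) be the expected number of months to first reach Reactivated from state s, with t(Reactivated) = 0. Conditioning on the first month:
t(Dormant) = 1 + 0.24·t(Dormant) + 0.2·t(Casual) + 0.2·t(Active)
t(Casual) = 1 + 0.2·t(Dormant) + 0.24·t(Casual) + 0.32·t(Active)
t(Active) = 1 + 0.32·t(Dormant) + 0.12·t(Casual) + 0.48·t(Active)
Solving: t(Dormant) = 3.9717, t(Casual) = 4.6518, t(Active) = 5.4407.
Expected months from Casual to Reactivated: 4.6518.

4.6518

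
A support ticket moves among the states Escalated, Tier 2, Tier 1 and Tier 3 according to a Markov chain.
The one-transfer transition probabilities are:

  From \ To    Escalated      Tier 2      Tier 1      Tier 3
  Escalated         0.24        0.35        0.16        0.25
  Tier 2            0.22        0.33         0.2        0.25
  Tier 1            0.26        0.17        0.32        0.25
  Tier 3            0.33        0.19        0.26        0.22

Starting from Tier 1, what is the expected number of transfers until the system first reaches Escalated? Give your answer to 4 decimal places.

3.7221

Let t(s) be the expected number of transfers to first reach Escalated from state s, with t(Escalated) = 0. Conditioning on the first transfer:
t(Tier 2) = 1 + 0.33·t(Tier 2) + 0.2·t(Tier 1) + 0.25·t(Tier 3)
t(Tier 1) = 1 + 0.17·t(Tier 2) + 0.32·t(Tier 1) + 0.25·t(Tier 3)
t(Tier 3) = 1 + 0.19·t(Tier 2) + 0.26·t(Tier 1) + 0.22·t(Tier 3)
Solving: t(Tier 2) = 3.8994, t(Tier 1) = 3.7221, t(Tier 3) = 3.4726.
Expected transfers from Tier 1 to Escalated: 3.7221.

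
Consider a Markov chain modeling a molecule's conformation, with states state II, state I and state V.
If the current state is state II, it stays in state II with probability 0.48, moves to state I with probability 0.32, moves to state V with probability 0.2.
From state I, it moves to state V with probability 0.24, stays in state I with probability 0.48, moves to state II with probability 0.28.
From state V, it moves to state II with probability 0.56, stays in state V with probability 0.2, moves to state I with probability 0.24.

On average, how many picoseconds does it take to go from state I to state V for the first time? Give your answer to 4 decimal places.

Let t(s) be the expected number of picoseconds to first reach state V from state s, with t(state V) = 0. Conditioning on the first picosecond:
t(state II) = 1 + 0.48·t(state II) + 0.32·t(state I)
t(state I) = 1 + 0.28·t(state II) + 0.48·t(state I)
Solving: t(state II) = 4.6460, t(state I) = 4.4248.
Expected picoseconds from state I to state V: 4.4248.

4.4248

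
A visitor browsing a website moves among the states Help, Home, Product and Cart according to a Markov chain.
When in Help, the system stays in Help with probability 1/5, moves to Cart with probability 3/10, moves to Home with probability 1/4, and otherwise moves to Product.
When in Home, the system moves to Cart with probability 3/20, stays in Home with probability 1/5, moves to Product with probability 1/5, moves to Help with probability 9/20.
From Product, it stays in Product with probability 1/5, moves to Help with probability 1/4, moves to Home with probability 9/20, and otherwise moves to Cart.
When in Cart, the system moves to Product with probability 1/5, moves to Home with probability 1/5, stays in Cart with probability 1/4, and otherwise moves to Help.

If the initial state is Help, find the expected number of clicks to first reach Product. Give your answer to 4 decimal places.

Let t(s) be the expected number of clicks to first reach Product from state s, with t(Product) = 0. Conditioning on the first click:
t(Help) = 1 + 0.2·t(Help) + 0.25·t(Home) + 0.3·t(Cart)
t(Home) = 1 + 0.45·t(Help) + 0.2·t(Home) + 0.15·t(Cart)
t(Cart) = 1 + 0.35·t(Help) + 0.2·t(Home) + 0.25·t(Cart)
Solving: t(Help) = 4.4242, t(Home) = 4.6061, t(Cart) = 4.6263.
Expected clicks from Help to Product: 4.4242.

4.4242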